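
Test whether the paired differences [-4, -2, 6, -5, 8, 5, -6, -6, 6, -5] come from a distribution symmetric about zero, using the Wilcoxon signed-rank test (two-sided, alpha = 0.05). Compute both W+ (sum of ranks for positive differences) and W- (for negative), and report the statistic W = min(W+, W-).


Step 1: Drop any zero differences (none here) and take |d_i|.
|d| = [4, 2, 6, 5, 8, 5, 6, 6, 6, 5]
Step 2: Midrank |d_i| (ties get averaged ranks).
ranks: |4|->2, |2|->1, |6|->7.5, |5|->4, |8|->10, |5|->4, |6|->7.5, |6|->7.5, |6|->7.5, |5|->4
Step 3: Attach original signs; sum ranks with positive sign and with negative sign.
W+ = 7.5 + 10 + 4 + 7.5 = 29
W- = 2 + 1 + 4 + 7.5 + 7.5 + 4 = 26
(Check: W+ + W- = 55 should equal n(n+1)/2 = 55.)
Step 4: Test statistic W = min(W+, W-) = 26.
Step 5: Ties in |d|, so use the tie-corrected normal approximation.
        E[W] = n(n+1)/4 = 10*11/4 = 27.5.
        Tie groups: |d|=5 (t=3), |d|=6 (t=4); sum(t^3 - t) = 84.
        Var[W] = n(n+1)(2n+1)/24 - sum(t^3-t)/48 = 2310/24 - 84/48 = 94.5.
        z = (W - E[W]) / sqrt(Var[W]) = (26 - 27.5) / 9.7211 = -0.1543.
        Two-sided p = 2*Phi(z) = 0.877371.
Step 6: alpha = 0.05. fail to reject H0.

W+ = 29, W- = 26, W = min = 26, p = 0.877371, fail to reject H0.


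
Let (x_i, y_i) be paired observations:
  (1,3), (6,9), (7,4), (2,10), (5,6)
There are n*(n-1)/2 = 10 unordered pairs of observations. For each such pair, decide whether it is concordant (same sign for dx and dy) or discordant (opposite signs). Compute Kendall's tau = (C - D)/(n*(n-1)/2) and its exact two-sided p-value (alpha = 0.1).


Step 1: Enumerate the 10 unordered pairs (i,j) with i<j and classify each by sign(x_j-x_i) * sign(y_j-y_i).
  (1,2):dx=+5,dy=+6->C; (1,3):dx=+6,dy=+1->C; (1,4):dx=+1,dy=+7->C; (1,5):dx=+4,dy=+3->C
  (2,3):dx=+1,dy=-5->D; (2,4):dx=-4,dy=+1->D; (2,5):dx=-1,dy=-3->C; (3,4):dx=-5,dy=+6->D
  (3,5):dx=-2,dy=+2->D; (4,5):dx=+3,dy=-4->D
Step 2: C = 5, D = 5, total pairs = 10.
Step 3: tau = (C - D)/(n(n-1)/2) = (5 - 5)/10 = 0.000000.
Step 4: Exact two-sided p-value (enumerate n! = 120 permutations of y under H0): p = 1.000000.
Step 5: alpha = 0.1. fail to reject H0.

tau_b = 0.0000 (C=5, D=5), p = 1.000000, fail to reject H0.


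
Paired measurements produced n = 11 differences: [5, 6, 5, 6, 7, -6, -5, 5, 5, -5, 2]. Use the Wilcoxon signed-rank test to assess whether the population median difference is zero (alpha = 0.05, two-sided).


Step 1: Drop any zero differences (none here) and take |d_i|.
|d| = [5, 6, 5, 6, 7, 6, 5, 5, 5, 5, 2]
Step 2: Midrank |d_i| (ties get averaged ranks).
ranks: |5|->4.5, |6|->9, |5|->4.5, |6|->9, |7|->11, |6|->9, |5|->4.5, |5|->4.5, |5|->4.5, |5|->4.5, |2|->1
Step 3: Attach original signs; sum ranks with positive sign and with negative sign.
W+ = 4.5 + 9 + 4.5 + 9 + 11 + 4.5 + 4.5 + 1 = 48
W- = 9 + 4.5 + 4.5 = 18
(Check: W+ + W- = 66 should equal n(n+1)/2 = 66.)
Step 4: Test statistic W = min(W+, W-) = 18.
Step 5: Ties in |d|, so use the tie-corrected normal approximation.
        E[W] = n(n+1)/4 = 11*12/4 = 33.
        Tie groups: |d|=5 (t=6), |d|=6 (t=3); sum(t^3 - t) = 234.
        Var[W] = n(n+1)(2n+1)/24 - sum(t^3-t)/48 = 3036/24 - 234/48 = 121.625.
        z = (W - E[W]) / sqrt(Var[W]) = (18 - 33) / 11.0284 = -1.3601.
        Two-sided p = 2*Phi(z) = 0.173789.
Step 6: alpha = 0.05. fail to reject H0.

W+ = 48, W- = 18, W = min = 18, p = 0.173789, fail to reject H0.


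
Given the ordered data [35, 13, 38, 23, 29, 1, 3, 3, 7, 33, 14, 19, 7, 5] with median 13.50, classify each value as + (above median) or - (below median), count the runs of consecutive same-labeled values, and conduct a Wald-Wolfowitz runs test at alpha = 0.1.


Step 1: Compute median = 13.50; label A = above, B = below.
Labels in order: ABAAABBBBAAABB  (n_A = 7, n_B = 7)
Step 2: Count runs R = 6.
Step 3: Under H0 (random ordering), E[R] = 2*n_A*n_B/(n_A+n_B) + 1 = 2*7*7/14 + 1 = 8.0000.
        Var[R] = 2*n_A*n_B*(2*n_A*n_B - n_A - n_B) / ((n_A+n_B)^2 * (n_A+n_B-1)) = 8232/2548 = 3.2308.
        SD[R] = 1.7974.
Step 4: Continuity-corrected z = (R + 0.5 - E[R]) / SD[R] = (6 + 0.5 - 8.0000) / 1.7974 = -0.8345.
Step 5: Two-sided p-value via normal approximation = 2*(1 - Phi(|z|)) = 0.403986.
Step 6: alpha = 0.1. fail to reject H0.

R = 6, z = -0.8345, p = 0.403986, fail to reject H0.


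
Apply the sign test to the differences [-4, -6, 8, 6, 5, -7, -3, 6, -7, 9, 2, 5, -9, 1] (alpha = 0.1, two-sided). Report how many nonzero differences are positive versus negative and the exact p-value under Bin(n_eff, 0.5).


Step 1: Discard zero differences. Original n = 14; n_eff = number of nonzero differences = 14.
Nonzero differences (with sign): -4, -6, +8, +6, +5, -7, -3, +6, -7, +9, +2, +5, -9, +1
Step 2: Count signs: positive = 8, negative = 6.
Step 3: Under H0: P(positive) = 0.5, so the number of positives S ~ Bin(14, 0.5).
Step 4: Two-sided exact p-value = sum of Bin(14,0.5) probabilities at or below the observed probability = 0.790527.
Step 5: alpha = 0.1. fail to reject H0.

n_eff = 14, pos = 8, neg = 6, p = 0.790527, fail to reject H0.


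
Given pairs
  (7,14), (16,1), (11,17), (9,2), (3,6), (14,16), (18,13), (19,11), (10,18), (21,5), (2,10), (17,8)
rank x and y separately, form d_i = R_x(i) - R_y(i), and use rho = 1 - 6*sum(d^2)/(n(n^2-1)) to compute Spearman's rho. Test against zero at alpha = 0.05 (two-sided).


Step 1: Rank x and y separately (midranks; no ties here).
rank(x): 7->3, 16->8, 11->6, 9->4, 3->2, 14->7, 18->10, 19->11, 10->5, 21->12, 2->1, 17->9
rank(y): 14->9, 1->1, 17->11, 2->2, 6->4, 16->10, 13->8, 11->7, 18->12, 5->3, 10->6, 8->5
Step 2: d_i = R_x(i) - R_y(i); compute d_i^2.
  (3-9)^2=36, (8-1)^2=49, (6-11)^2=25, (4-2)^2=4, (2-4)^2=4, (7-10)^2=9, (10-8)^2=4, (11-7)^2=16, (5-12)^2=49, (12-3)^2=81, (1-6)^2=25, (9-5)^2=16
sum(d^2) = 318.
Step 3: rho = 1 - 6*318 / (12*(12^2 - 1)) = 1 - 1908/1716 = -0.111888.
Step 4: Under H0, t = rho * sqrt((n-2)/(1-rho^2)) = -0.3561 ~ t(10).
Step 5: Two-sided p-value from the t-distribution with 10 df = 0.729195.
Step 6: alpha = 0.05. fail to reject H0.

rho = -0.1119, p = 0.729195, fail to reject H0 at alpha = 0.05.


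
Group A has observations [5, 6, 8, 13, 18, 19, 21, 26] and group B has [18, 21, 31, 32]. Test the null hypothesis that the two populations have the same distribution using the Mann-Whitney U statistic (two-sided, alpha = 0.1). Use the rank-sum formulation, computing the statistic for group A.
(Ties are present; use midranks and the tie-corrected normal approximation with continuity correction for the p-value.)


Step 1: Combine and sort all 12 observations; assign midranks.
sorted (value, group): (5,X), (6,X), (8,X), (13,X), (18,X), (18,Y), (19,X), (21,X), (21,Y), (26,X), (31,Y), (32,Y)
ranks: 5->1, 6->2, 8->3, 13->4, 18->5.5, 18->5.5, 19->7, 21->8.5, 21->8.5, 26->10, 31->11, 32->12
Step 2: Rank sum for X: R1 = 1 + 2 + 3 + 4 + 5.5 + 7 + 8.5 + 10 = 41.
Step 3: U_X = R1 - n1(n1+1)/2 = 41 - 8*9/2 = 41 - 36 = 5.
       U_Y = n1*n2 - U_X = 32 - 5 = 27.
Step 4: Ties are present, so use the tie-corrected normal approximation (with continuity correction) for the p-value.
Step 5: p-value = 0.073517; compare to alpha = 0.1. reject H0.

U_X = 5, p = 0.073517, reject H0 at alpha = 0.1.


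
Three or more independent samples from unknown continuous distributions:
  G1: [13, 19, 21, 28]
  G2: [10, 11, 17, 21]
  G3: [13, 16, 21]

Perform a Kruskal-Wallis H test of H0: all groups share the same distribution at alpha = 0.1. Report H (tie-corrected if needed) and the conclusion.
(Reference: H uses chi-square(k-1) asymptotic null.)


Step 1: Combine all N = 11 observations and assign midranks.
sorted (value, group, rank): (10,G2,1), (11,G2,2), (13,G1,3.5), (13,G3,3.5), (16,G3,5), (17,G2,6), (19,G1,7), (21,G1,9), (21,G2,9), (21,G3,9), (28,G1,11)
Step 2: Sum ranks within each group.
R_1 = 30.5 (n_1 = 4)
R_2 = 18 (n_2 = 4)
R_3 = 17.5 (n_3 = 3)
Step 3: H = 12/(N(N+1)) * sum(R_i^2/n_i) - 3(N+1)
     = 12/(11*12) * (30.5^2/4 + 18^2/4 + 17.5^2/3) - 3*12
     = 0.090909 * 415.646 - 36
     = 1.785985.
Step 4: Ties present; correction factor C = 1 - 30/(11^3 - 11) = 0.977273. Corrected H = 1.785985 / 0.977273 = 1.827519.
Step 5: Under H0, H ~ chi^2(2); p-value = 0.401014.
Step 6: alpha = 0.1. fail to reject H0.

H = 1.8275, df = 2, p = 0.401014, fail to reject H0.


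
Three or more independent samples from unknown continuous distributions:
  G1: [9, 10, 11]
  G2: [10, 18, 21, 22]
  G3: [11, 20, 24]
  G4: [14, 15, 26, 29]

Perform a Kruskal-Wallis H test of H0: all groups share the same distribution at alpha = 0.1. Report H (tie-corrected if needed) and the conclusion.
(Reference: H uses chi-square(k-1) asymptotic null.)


Step 1: Combine all N = 14 observations and assign midranks.
sorted (value, group, rank): (9,G1,1), (10,G1,2.5), (10,G2,2.5), (11,G1,4.5), (11,G3,4.5), (14,G4,6), (15,G4,7), (18,G2,8), (20,G3,9), (21,G2,10), (22,G2,11), (24,G3,12), (26,G4,13), (29,G4,14)
Step 2: Sum ranks within each group.
R_1 = 8 (n_1 = 3)
R_2 = 31.5 (n_2 = 4)
R_3 = 25.5 (n_3 = 3)
R_4 = 40 (n_4 = 4)
Step 3: H = 12/(N(N+1)) * sum(R_i^2/n_i) - 3(N+1)
     = 12/(14*15) * (8^2/3 + 31.5^2/4 + 25.5^2/3 + 40^2/4) - 3*15
     = 0.057143 * 886.146 - 45
     = 5.636905.
Step 4: Ties present; correction factor C = 1 - 12/(14^3 - 14) = 0.995604. Corrected H = 5.636905 / 0.995604 = 5.661792.
Step 5: Under H0, H ~ chi^2(3); p-value = 0.129276.
Step 6: alpha = 0.1. fail to reject H0.

H = 5.6618, df = 3, p = 0.129276, fail to reject H0.


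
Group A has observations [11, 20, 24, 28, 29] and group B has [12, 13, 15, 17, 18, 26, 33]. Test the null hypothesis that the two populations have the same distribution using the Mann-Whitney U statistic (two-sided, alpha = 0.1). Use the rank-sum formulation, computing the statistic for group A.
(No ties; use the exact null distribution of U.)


Step 1: Combine and sort all 12 observations; assign midranks.
sorted (value, group): (11,X), (12,Y), (13,Y), (15,Y), (17,Y), (18,Y), (20,X), (24,X), (26,Y), (28,X), (29,X), (33,Y)
ranks: 11->1, 12->2, 13->3, 15->4, 17->5, 18->6, 20->7, 24->8, 26->9, 28->10, 29->11, 33->12
Step 2: Rank sum for X: R1 = 1 + 7 + 8 + 10 + 11 = 37.
Step 3: U_X = R1 - n1(n1+1)/2 = 37 - 5*6/2 = 37 - 15 = 22.
       U_Y = n1*n2 - U_X = 35 - 22 = 13.
Step 4: No ties, so the exact null distribution of U (based on enumerating the C(12,5) = 792 equally likely rank assignments) gives the two-sided p-value.
Step 5: p-value = 0.530303; compare to alpha = 0.1. fail to reject H0.

U_X = 22, p = 0.530303, fail to reject H0 at alpha = 0.1.


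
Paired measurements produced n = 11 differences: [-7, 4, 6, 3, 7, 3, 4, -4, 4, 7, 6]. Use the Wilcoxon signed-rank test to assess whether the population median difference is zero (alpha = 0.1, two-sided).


Step 1: Drop any zero differences (none here) and take |d_i|.
|d| = [7, 4, 6, 3, 7, 3, 4, 4, 4, 7, 6]
Step 2: Midrank |d_i| (ties get averaged ranks).
ranks: |7|->10, |4|->4.5, |6|->7.5, |3|->1.5, |7|->10, |3|->1.5, |4|->4.5, |4|->4.5, |4|->4.5, |7|->10, |6|->7.5
Step 3: Attach original signs; sum ranks with positive sign and with negative sign.
W+ = 4.5 + 7.5 + 1.5 + 10 + 1.5 + 4.5 + 4.5 + 10 + 7.5 = 51.5
W- = 10 + 4.5 = 14.5
(Check: W+ + W- = 66 should equal n(n+1)/2 = 66.)
Step 4: Test statistic W = min(W+, W-) = 14.5.
Step 5: Ties in |d|, so use the tie-corrected normal approximation.
        E[W] = n(n+1)/4 = 11*12/4 = 33.
        Tie groups: |d|=3 (t=2), |d|=4 (t=4), |d|=6 (t=2), |d|=7 (t=3); sum(t^3 - t) = 96.
        Var[W] = n(n+1)(2n+1)/24 - sum(t^3-t)/48 = 3036/24 - 96/48 = 124.5.
        z = (W - E[W]) / sqrt(Var[W]) = (14.5 - 33) / 11.1580 = -1.6580.
        Two-sided p = 2*Phi(z) = 0.097316.
Step 6: alpha = 0.1. reject H0.

W+ = 51.5, W- = 14.5, W = min = 14.5, p = 0.097316, reject H0.


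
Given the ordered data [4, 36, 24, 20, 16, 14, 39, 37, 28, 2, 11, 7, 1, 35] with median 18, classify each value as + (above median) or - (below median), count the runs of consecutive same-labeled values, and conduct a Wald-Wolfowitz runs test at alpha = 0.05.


Step 1: Compute median = 18; label A = above, B = below.
Labels in order: BAAABBAAABBBBA  (n_A = 7, n_B = 7)
Step 2: Count runs R = 6.
Step 3: Under H0 (random ordering), E[R] = 2*n_A*n_B/(n_A+n_B) + 1 = 2*7*7/14 + 1 = 8.0000.
        Var[R] = 2*n_A*n_B*(2*n_A*n_B - n_A - n_B) / ((n_A+n_B)^2 * (n_A+n_B-1)) = 8232/2548 = 3.2308.
        SD[R] = 1.7974.
Step 4: Continuity-corrected z = (R + 0.5 - E[R]) / SD[R] = (6 + 0.5 - 8.0000) / 1.7974 = -0.8345.
Step 5: Two-sided p-value via normal approximation = 2*(1 - Phi(|z|)) = 0.403986.
Step 6: alpha = 0.05. fail to reject H0.

R = 6, z = -0.8345, p = 0.403986, fail to reject H0.


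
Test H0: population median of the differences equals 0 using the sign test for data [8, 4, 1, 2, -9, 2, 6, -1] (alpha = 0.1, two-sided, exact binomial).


Step 1: Discard zero differences. Original n = 8; n_eff = number of nonzero differences = 8.
Nonzero differences (with sign): +8, +4, +1, +2, -9, +2, +6, -1
Step 2: Count signs: positive = 6, negative = 2.
Step 3: Under H0: P(positive) = 0.5, so the number of positives S ~ Bin(8, 0.5).
Step 4: Two-sided exact p-value = sum of Bin(8,0.5) probabilities at or below the observed probability = 0.289062.
Step 5: alpha = 0.1. fail to reject H0.

n_eff = 8, pos = 6, neg = 2, p = 0.289062, fail to reject H0.


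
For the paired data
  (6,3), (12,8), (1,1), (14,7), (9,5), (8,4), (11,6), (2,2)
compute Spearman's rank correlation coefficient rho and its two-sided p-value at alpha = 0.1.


Step 1: Rank x and y separately (midranks; no ties here).
rank(x): 6->3, 12->7, 1->1, 14->8, 9->5, 8->4, 11->6, 2->2
rank(y): 3->3, 8->8, 1->1, 7->7, 5->5, 4->4, 6->6, 2->2
Step 2: d_i = R_x(i) - R_y(i); compute d_i^2.
  (3-3)^2=0, (7-8)^2=1, (1-1)^2=0, (8-7)^2=1, (5-5)^2=0, (4-4)^2=0, (6-6)^2=0, (2-2)^2=0
sum(d^2) = 2.
Step 3: rho = 1 - 6*2 / (8*(8^2 - 1)) = 1 - 12/504 = 0.976190.
Step 4: Under H0, t = rho * sqrt((n-2)/(1-rho^2)) = 11.0235 ~ t(6).
Step 5: Two-sided p-value from the t-distribution with 6 df = 0.000033.
Step 6: alpha = 0.1. reject H0.

rho = 0.9762, p = 0.000033, reject H0 at alpha = 0.1.


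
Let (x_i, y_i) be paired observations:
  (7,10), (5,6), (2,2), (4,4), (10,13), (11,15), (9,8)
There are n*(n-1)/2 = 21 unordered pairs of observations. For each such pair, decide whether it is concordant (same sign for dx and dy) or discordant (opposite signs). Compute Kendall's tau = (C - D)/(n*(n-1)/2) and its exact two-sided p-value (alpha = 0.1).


Step 1: Enumerate the 21 unordered pairs (i,j) with i<j and classify each by sign(x_j-x_i) * sign(y_j-y_i).
  (1,2):dx=-2,dy=-4->C; (1,3):dx=-5,dy=-8->C; (1,4):dx=-3,dy=-6->C; (1,5):dx=+3,dy=+3->C
  (1,6):dx=+4,dy=+5->C; (1,7):dx=+2,dy=-2->D; (2,3):dx=-3,dy=-4->C; (2,4):dx=-1,dy=-2->C
  (2,5):dx=+5,dy=+7->C; (2,6):dx=+6,dy=+9->C; (2,7):dx=+4,dy=+2->C; (3,4):dx=+2,dy=+2->C
  (3,5):dx=+8,dy=+11->C; (3,6):dx=+9,dy=+13->C; (3,7):dx=+7,dy=+6->C; (4,5):dx=+6,dy=+9->C
  (4,6):dx=+7,dy=+11->C; (4,7):dx=+5,dy=+4->C; (5,6):dx=+1,dy=+2->C; (5,7):dx=-1,dy=-5->C
  (6,7):dx=-2,dy=-7->C
Step 2: C = 20, D = 1, total pairs = 21.
Step 3: tau = (C - D)/(n(n-1)/2) = (20 - 1)/21 = 0.904762.
Step 4: Exact two-sided p-value (enumerate n! = 5040 permutations of y under H0): p = 0.002778.
Step 5: alpha = 0.1. reject H0.

tau_b = 0.9048 (C=20, D=1), p = 0.002778, reject H0.


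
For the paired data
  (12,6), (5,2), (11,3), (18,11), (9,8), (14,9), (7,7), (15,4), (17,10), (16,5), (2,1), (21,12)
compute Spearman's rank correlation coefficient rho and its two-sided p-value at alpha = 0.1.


Step 1: Rank x and y separately (midranks; no ties here).
rank(x): 12->6, 5->2, 11->5, 18->11, 9->4, 14->7, 7->3, 15->8, 17->10, 16->9, 2->1, 21->12
rank(y): 6->6, 2->2, 3->3, 11->11, 8->8, 9->9, 7->7, 4->4, 10->10, 5->5, 1->1, 12->12
Step 2: d_i = R_x(i) - R_y(i); compute d_i^2.
  (6-6)^2=0, (2-2)^2=0, (5-3)^2=4, (11-11)^2=0, (4-8)^2=16, (7-9)^2=4, (3-7)^2=16, (8-4)^2=16, (10-10)^2=0, (9-5)^2=16, (1-1)^2=0, (12-12)^2=0
sum(d^2) = 72.
Step 3: rho = 1 - 6*72 / (12*(12^2 - 1)) = 1 - 432/1716 = 0.748252.
Step 4: Under H0, t = rho * sqrt((n-2)/(1-rho^2)) = 3.5667 ~ t(10).
Step 5: Two-sided p-value from the t-distribution with 10 df = 0.005124.
Step 6: alpha = 0.1. reject H0.

rho = 0.7483, p = 0.005124, reject H0 at alpha = 0.1.


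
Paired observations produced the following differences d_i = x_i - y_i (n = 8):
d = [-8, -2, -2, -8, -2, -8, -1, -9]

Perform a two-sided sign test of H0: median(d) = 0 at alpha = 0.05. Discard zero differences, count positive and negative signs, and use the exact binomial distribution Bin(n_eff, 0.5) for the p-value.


Step 1: Discard zero differences. Original n = 8; n_eff = number of nonzero differences = 8.
Nonzero differences (with sign): -8, -2, -2, -8, -2, -8, -1, -9
Step 2: Count signs: positive = 0, negative = 8.
Step 3: Under H0: P(positive) = 0.5, so the number of positives S ~ Bin(8, 0.5).
Step 4: Two-sided exact p-value = sum of Bin(8,0.5) probabilities at or below the observed probability = 0.007812.
Step 5: alpha = 0.05. reject H0.

n_eff = 8, pos = 0, neg = 8, p = 0.007812, reject H0.


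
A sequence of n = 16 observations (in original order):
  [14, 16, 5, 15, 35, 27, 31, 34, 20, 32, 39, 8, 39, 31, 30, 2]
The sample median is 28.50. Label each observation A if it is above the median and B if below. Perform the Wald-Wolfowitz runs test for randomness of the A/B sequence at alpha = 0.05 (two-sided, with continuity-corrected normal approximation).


Step 1: Compute median = 28.50; label A = above, B = below.
Labels in order: BBBBABAABAABAAAB  (n_A = 8, n_B = 8)
Step 2: Count runs R = 9.
Step 3: Under H0 (random ordering), E[R] = 2*n_A*n_B/(n_A+n_B) + 1 = 2*8*8/16 + 1 = 9.0000.
        Var[R] = 2*n_A*n_B*(2*n_A*n_B - n_A - n_B) / ((n_A+n_B)^2 * (n_A+n_B-1)) = 14336/3840 = 3.7333.
        SD[R] = 1.9322.
Step 4: R = E[R], so z = 0 with no continuity correction.
Step 5: Two-sided p-value via normal approximation = 2*(1 - Phi(|z|)) = 1.000000.
Step 6: alpha = 0.05. fail to reject H0.

R = 9, z = 0.0000, p = 1.000000, fail to reject H0.


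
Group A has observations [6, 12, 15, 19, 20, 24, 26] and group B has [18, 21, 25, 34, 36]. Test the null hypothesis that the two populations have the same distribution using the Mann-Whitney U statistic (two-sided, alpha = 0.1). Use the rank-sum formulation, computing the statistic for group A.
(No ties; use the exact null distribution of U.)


Step 1: Combine and sort all 12 observations; assign midranks.
sorted (value, group): (6,X), (12,X), (15,X), (18,Y), (19,X), (20,X), (21,Y), (24,X), (25,Y), (26,X), (34,Y), (36,Y)
ranks: 6->1, 12->2, 15->3, 18->4, 19->5, 20->6, 21->7, 24->8, 25->9, 26->10, 34->11, 36->12
Step 2: Rank sum for X: R1 = 1 + 2 + 3 + 5 + 6 + 8 + 10 = 35.
Step 3: U_X = R1 - n1(n1+1)/2 = 35 - 7*8/2 = 35 - 28 = 7.
       U_Y = n1*n2 - U_X = 35 - 7 = 28.
Step 4: No ties, so the exact null distribution of U (based on enumerating the C(12,7) = 792 equally likely rank assignments) gives the two-sided p-value.
Step 5: p-value = 0.106061; compare to alpha = 0.1. fail to reject H0.

U_X = 7, p = 0.106061, fail to reject H0 at alpha = 0.1.


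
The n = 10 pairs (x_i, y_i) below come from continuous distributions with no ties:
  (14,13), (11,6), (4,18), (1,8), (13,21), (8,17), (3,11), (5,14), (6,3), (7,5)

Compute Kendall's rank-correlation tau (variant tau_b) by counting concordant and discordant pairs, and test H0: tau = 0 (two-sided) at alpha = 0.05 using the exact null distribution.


Step 1: Enumerate the 45 unordered pairs (i,j) with i<j and classify each by sign(x_j-x_i) * sign(y_j-y_i).
  (1,2):dx=-3,dy=-7->C; (1,3):dx=-10,dy=+5->D; (1,4):dx=-13,dy=-5->C; (1,5):dx=-1,dy=+8->D
  (1,6):dx=-6,dy=+4->D; (1,7):dx=-11,dy=-2->C; (1,8):dx=-9,dy=+1->D; (1,9):dx=-8,dy=-10->C
  (1,10):dx=-7,dy=-8->C; (2,3):dx=-7,dy=+12->D; (2,4):dx=-10,dy=+2->D; (2,5):dx=+2,dy=+15->C
  (2,6):dx=-3,dy=+11->D; (2,7):dx=-8,dy=+5->D; (2,8):dx=-6,dy=+8->D; (2,9):dx=-5,dy=-3->C
  (2,10):dx=-4,dy=-1->C; (3,4):dx=-3,dy=-10->C; (3,5):dx=+9,dy=+3->C; (3,6):dx=+4,dy=-1->D
  (3,7):dx=-1,dy=-7->C; (3,8):dx=+1,dy=-4->D; (3,9):dx=+2,dy=-15->D; (3,10):dx=+3,dy=-13->D
  (4,5):dx=+12,dy=+13->C; (4,6):dx=+7,dy=+9->C; (4,7):dx=+2,dy=+3->C; (4,8):dx=+4,dy=+6->C
  (4,9):dx=+5,dy=-5->D; (4,10):dx=+6,dy=-3->D; (5,6):dx=-5,dy=-4->C; (5,7):dx=-10,dy=-10->C
  (5,8):dx=-8,dy=-7->C; (5,9):dx=-7,dy=-18->C; (5,10):dx=-6,dy=-16->C; (6,7):dx=-5,dy=-6->C
  (6,8):dx=-3,dy=-3->C; (6,9):dx=-2,dy=-14->C; (6,10):dx=-1,dy=-12->C; (7,8):dx=+2,dy=+3->C
  (7,9):dx=+3,dy=-8->D; (7,10):dx=+4,dy=-6->D; (8,9):dx=+1,dy=-11->D; (8,10):dx=+2,dy=-9->D
  (9,10):dx=+1,dy=+2->C
Step 2: C = 26, D = 19, total pairs = 45.
Step 3: tau = (C - D)/(n(n-1)/2) = (26 - 19)/45 = 0.155556.
Step 4: Exact two-sided p-value (enumerate n! = 3628800 permutations of y under H0): p = 0.600654.
Step 5: alpha = 0.05. fail to reject H0.

tau_b = 0.1556 (C=26, D=19), p = 0.600654, fail to reject H0.


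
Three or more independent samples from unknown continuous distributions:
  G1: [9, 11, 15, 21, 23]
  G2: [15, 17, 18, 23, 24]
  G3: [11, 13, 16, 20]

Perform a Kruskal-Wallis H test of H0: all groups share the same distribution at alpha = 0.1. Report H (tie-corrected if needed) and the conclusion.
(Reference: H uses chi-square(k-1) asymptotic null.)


Step 1: Combine all N = 14 observations and assign midranks.
sorted (value, group, rank): (9,G1,1), (11,G1,2.5), (11,G3,2.5), (13,G3,4), (15,G1,5.5), (15,G2,5.5), (16,G3,7), (17,G2,8), (18,G2,9), (20,G3,10), (21,G1,11), (23,G1,12.5), (23,G2,12.5), (24,G2,14)
Step 2: Sum ranks within each group.
R_1 = 32.5 (n_1 = 5)
R_2 = 49 (n_2 = 5)
R_3 = 23.5 (n_3 = 4)
Step 3: H = 12/(N(N+1)) * sum(R_i^2/n_i) - 3(N+1)
     = 12/(14*15) * (32.5^2/5 + 49^2/5 + 23.5^2/4) - 3*15
     = 0.057143 * 829.513 - 45
     = 2.400714.
Step 4: Ties present; correction factor C = 1 - 18/(14^3 - 14) = 0.993407. Corrected H = 2.400714 / 0.993407 = 2.416648.
Step 5: Under H0, H ~ chi^2(2); p-value = 0.298697.
Step 6: alpha = 0.1. fail to reject H0.

H = 2.4166, df = 2, p = 0.298697, fail to reject H0.


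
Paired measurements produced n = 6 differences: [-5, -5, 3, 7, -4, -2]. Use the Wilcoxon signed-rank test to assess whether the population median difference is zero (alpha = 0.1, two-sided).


Step 1: Drop any zero differences (none here) and take |d_i|.
|d| = [5, 5, 3, 7, 4, 2]
Step 2: Midrank |d_i| (ties get averaged ranks).
ranks: |5|->4.5, |5|->4.5, |3|->2, |7|->6, |4|->3, |2|->1
Step 3: Attach original signs; sum ranks with positive sign and with negative sign.
W+ = 2 + 6 = 8
W- = 4.5 + 4.5 + 3 + 1 = 13
(Check: W+ + W- = 21 should equal n(n+1)/2 = 21.)
Step 4: Test statistic W = min(W+, W-) = 8.
Step 5: Ties in |d|, so use the tie-corrected normal approximation.
        E[W] = n(n+1)/4 = 6*7/4 = 10.5.
        Tie groups: |d|=5 (t=2); sum(t^3 - t) = 6.
        Var[W] = n(n+1)(2n+1)/24 - sum(t^3-t)/48 = 546/24 - 6/48 = 22.625.
        z = (W - E[W]) / sqrt(Var[W]) = (8 - 10.5) / 4.7566 = -0.5256.
        Two-sided p = 2*Phi(z) = 0.599174.
Step 6: alpha = 0.1. fail to reject H0.

W+ = 8, W- = 13, W = min = 8, p = 0.599174, fail to reject H0.


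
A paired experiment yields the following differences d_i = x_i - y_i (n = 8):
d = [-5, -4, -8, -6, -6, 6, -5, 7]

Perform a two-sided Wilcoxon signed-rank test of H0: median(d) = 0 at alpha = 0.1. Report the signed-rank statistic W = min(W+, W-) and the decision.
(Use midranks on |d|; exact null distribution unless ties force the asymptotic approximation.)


Step 1: Drop any zero differences (none here) and take |d_i|.
|d| = [5, 4, 8, 6, 6, 6, 5, 7]
Step 2: Midrank |d_i| (ties get averaged ranks).
ranks: |5|->2.5, |4|->1, |8|->8, |6|->5, |6|->5, |6|->5, |5|->2.5, |7|->7
Step 3: Attach original signs; sum ranks with positive sign and with negative sign.
W+ = 5 + 7 = 12
W- = 2.5 + 1 + 8 + 5 + 5 + 2.5 = 24
(Check: W+ + W- = 36 should equal n(n+1)/2 = 36.)
Step 4: Test statistic W = min(W+, W-) = 12.
Step 5: Ties in |d|, so use the tie-corrected normal approximation.
        E[W] = n(n+1)/4 = 8*9/4 = 18.
        Tie groups: |d|=5 (t=2), |d|=6 (t=3); sum(t^3 - t) = 30.
        Var[W] = n(n+1)(2n+1)/24 - sum(t^3-t)/48 = 1224/24 - 30/48 = 50.375.
        z = (W - E[W]) / sqrt(Var[W]) = (12 - 18) / 7.0975 = -0.8454.
        Two-sided p = 2*Phi(z) = 0.397908.
Step 6: alpha = 0.1. fail to reject H0.

W+ = 12, W- = 24, W = min = 12, p = 0.397908, fail to reject H0.


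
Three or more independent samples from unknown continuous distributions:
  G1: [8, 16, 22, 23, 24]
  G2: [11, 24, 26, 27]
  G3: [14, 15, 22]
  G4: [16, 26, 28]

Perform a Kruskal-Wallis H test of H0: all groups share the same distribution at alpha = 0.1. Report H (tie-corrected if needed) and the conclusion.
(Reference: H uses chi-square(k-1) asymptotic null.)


Step 1: Combine all N = 15 observations and assign midranks.
sorted (value, group, rank): (8,G1,1), (11,G2,2), (14,G3,3), (15,G3,4), (16,G1,5.5), (16,G4,5.5), (22,G1,7.5), (22,G3,7.5), (23,G1,9), (24,G1,10.5), (24,G2,10.5), (26,G2,12.5), (26,G4,12.5), (27,G2,14), (28,G4,15)
Step 2: Sum ranks within each group.
R_1 = 33.5 (n_1 = 5)
R_2 = 39 (n_2 = 4)
R_3 = 14.5 (n_3 = 3)
R_4 = 33 (n_4 = 3)
Step 3: H = 12/(N(N+1)) * sum(R_i^2/n_i) - 3(N+1)
     = 12/(15*16) * (33.5^2/5 + 39^2/4 + 14.5^2/3 + 33^2/3) - 3*16
     = 0.050000 * 1037.78 - 48
     = 3.889167.
Step 4: Ties present; correction factor C = 1 - 24/(15^3 - 15) = 0.992857. Corrected H = 3.889167 / 0.992857 = 3.917146.
Step 5: Under H0, H ~ chi^2(3); p-value = 0.270551.
Step 6: alpha = 0.1. fail to reject H0.

H = 3.9171, df = 3, p = 0.270551, fail to reject H0.


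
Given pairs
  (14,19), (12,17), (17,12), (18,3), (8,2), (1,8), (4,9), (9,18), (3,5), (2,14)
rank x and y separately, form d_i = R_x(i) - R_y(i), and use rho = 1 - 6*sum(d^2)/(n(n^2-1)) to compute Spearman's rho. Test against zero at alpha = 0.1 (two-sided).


Step 1: Rank x and y separately (midranks; no ties here).
rank(x): 14->8, 12->7, 17->9, 18->10, 8->5, 1->1, 4->4, 9->6, 3->3, 2->2
rank(y): 19->10, 17->8, 12->6, 3->2, 2->1, 8->4, 9->5, 18->9, 5->3, 14->7
Step 2: d_i = R_x(i) - R_y(i); compute d_i^2.
  (8-10)^2=4, (7-8)^2=1, (9-6)^2=9, (10-2)^2=64, (5-1)^2=16, (1-4)^2=9, (4-5)^2=1, (6-9)^2=9, (3-3)^2=0, (2-7)^2=25
sum(d^2) = 138.
Step 3: rho = 1 - 6*138 / (10*(10^2 - 1)) = 1 - 828/990 = 0.163636.
Step 4: Under H0, t = rho * sqrt((n-2)/(1-rho^2)) = 0.4692 ~ t(8).
Step 5: Two-sided p-value from the t-distribution with 8 df = 0.651477.
Step 6: alpha = 0.1. fail to reject H0.

rho = 0.1636, p = 0.651477, fail to reject H0 at alpha = 0.1.


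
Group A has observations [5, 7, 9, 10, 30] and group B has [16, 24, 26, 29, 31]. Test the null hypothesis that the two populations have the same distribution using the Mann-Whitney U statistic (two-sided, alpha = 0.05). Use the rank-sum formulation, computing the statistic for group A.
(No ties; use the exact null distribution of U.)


Step 1: Combine and sort all 10 observations; assign midranks.
sorted (value, group): (5,X), (7,X), (9,X), (10,X), (16,Y), (24,Y), (26,Y), (29,Y), (30,X), (31,Y)
ranks: 5->1, 7->2, 9->3, 10->4, 16->5, 24->6, 26->7, 29->8, 30->9, 31->10
Step 2: Rank sum for X: R1 = 1 + 2 + 3 + 4 + 9 = 19.
Step 3: U_X = R1 - n1(n1+1)/2 = 19 - 5*6/2 = 19 - 15 = 4.
       U_Y = n1*n2 - U_X = 25 - 4 = 21.
Step 4: No ties, so the exact null distribution of U (based on enumerating the C(10,5) = 252 equally likely rank assignments) gives the two-sided p-value.
Step 5: p-value = 0.095238; compare to alpha = 0.05. fail to reject H0.

U_X = 4, p = 0.095238, fail to reject H0 at alpha = 0.05.


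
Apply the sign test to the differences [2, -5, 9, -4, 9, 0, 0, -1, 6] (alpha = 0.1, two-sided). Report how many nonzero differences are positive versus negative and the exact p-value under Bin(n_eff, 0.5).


Step 1: Discard zero differences. Original n = 9; n_eff = number of nonzero differences = 7.
Nonzero differences (with sign): +2, -5, +9, -4, +9, -1, +6
Step 2: Count signs: positive = 4, negative = 3.
Step 3: Under H0: P(positive) = 0.5, so the number of positives S ~ Bin(7, 0.5).
Step 4: Two-sided exact p-value = sum of Bin(7,0.5) probabilities at or below the observed probability = 1.000000.
Step 5: alpha = 0.1. fail to reject H0.

n_eff = 7, pos = 4, neg = 3, p = 1.000000, fail to reject H0.


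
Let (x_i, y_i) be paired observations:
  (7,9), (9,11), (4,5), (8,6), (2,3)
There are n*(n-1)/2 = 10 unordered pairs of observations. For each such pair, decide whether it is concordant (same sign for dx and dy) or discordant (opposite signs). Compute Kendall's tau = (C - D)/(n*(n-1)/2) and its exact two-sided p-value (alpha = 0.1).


Step 1: Enumerate the 10 unordered pairs (i,j) with i<j and classify each by sign(x_j-x_i) * sign(y_j-y_i).
  (1,2):dx=+2,dy=+2->C; (1,3):dx=-3,dy=-4->C; (1,4):dx=+1,dy=-3->D; (1,5):dx=-5,dy=-6->C
  (2,3):dx=-5,dy=-6->C; (2,4):dx=-1,dy=-5->C; (2,5):dx=-7,dy=-8->C; (3,4):dx=+4,dy=+1->C
  (3,5):dx=-2,dy=-2->C; (4,5):dx=-6,dy=-3->C
Step 2: C = 9, D = 1, total pairs = 10.
Step 3: tau = (C - D)/(n(n-1)/2) = (9 - 1)/10 = 0.800000.
Step 4: Exact two-sided p-value (enumerate n! = 120 permutations of y under H0): p = 0.083333.
Step 5: alpha = 0.1. reject H0.

tau_b = 0.8000 (C=9, D=1), p = 0.083333, reject H0.


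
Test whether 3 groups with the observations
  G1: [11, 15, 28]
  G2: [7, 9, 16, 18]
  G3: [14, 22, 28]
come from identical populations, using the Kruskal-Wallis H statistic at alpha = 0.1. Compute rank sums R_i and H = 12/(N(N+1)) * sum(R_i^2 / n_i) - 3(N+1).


Step 1: Combine all N = 10 observations and assign midranks.
sorted (value, group, rank): (7,G2,1), (9,G2,2), (11,G1,3), (14,G3,4), (15,G1,5), (16,G2,6), (18,G2,7), (22,G3,8), (28,G1,9.5), (28,G3,9.5)
Step 2: Sum ranks within each group.
R_1 = 17.5 (n_1 = 3)
R_2 = 16 (n_2 = 4)
R_3 = 21.5 (n_3 = 3)
Step 3: H = 12/(N(N+1)) * sum(R_i^2/n_i) - 3(N+1)
     = 12/(10*11) * (17.5^2/3 + 16^2/4 + 21.5^2/3) - 3*11
     = 0.109091 * 320.167 - 33
     = 1.927273.
Step 4: Ties present; correction factor C = 1 - 6/(10^3 - 10) = 0.993939. Corrected H = 1.927273 / 0.993939 = 1.939024.
Step 5: Under H0, H ~ chi^2(2); p-value = 0.379268.
Step 6: alpha = 0.1. fail to reject H0.

H = 1.9390, df = 2, p = 0.379268, fail to reject H0.


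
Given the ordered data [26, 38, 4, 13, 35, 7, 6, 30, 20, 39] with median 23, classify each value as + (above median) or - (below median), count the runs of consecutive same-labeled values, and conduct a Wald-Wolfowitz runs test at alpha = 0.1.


Step 1: Compute median = 23; label A = above, B = below.
Labels in order: AABBABBABA  (n_A = 5, n_B = 5)
Step 2: Count runs R = 7.
Step 3: Under H0 (random ordering), E[R] = 2*n_A*n_B/(n_A+n_B) + 1 = 2*5*5/10 + 1 = 6.0000.
        Var[R] = 2*n_A*n_B*(2*n_A*n_B - n_A - n_B) / ((n_A+n_B)^2 * (n_A+n_B-1)) = 2000/900 = 2.2222.
        SD[R] = 1.4907.
Step 4: Continuity-corrected z = (R - 0.5 - E[R]) / SD[R] = (7 - 0.5 - 6.0000) / 1.4907 = 0.3354.
Step 5: Two-sided p-value via normal approximation = 2*(1 - Phi(|z|)) = 0.737316.
Step 6: alpha = 0.1. fail to reject H0.

R = 7, z = 0.3354, p = 0.737316, fail to reject H0.


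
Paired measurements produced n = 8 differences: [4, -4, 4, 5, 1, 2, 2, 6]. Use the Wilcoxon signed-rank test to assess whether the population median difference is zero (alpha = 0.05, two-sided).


Step 1: Drop any zero differences (none here) and take |d_i|.
|d| = [4, 4, 4, 5, 1, 2, 2, 6]
Step 2: Midrank |d_i| (ties get averaged ranks).
ranks: |4|->5, |4|->5, |4|->5, |5|->7, |1|->1, |2|->2.5, |2|->2.5, |6|->8
Step 3: Attach original signs; sum ranks with positive sign and with negative sign.
W+ = 5 + 5 + 7 + 1 + 2.5 + 2.5 + 8 = 31
W- = 5 = 5
(Check: W+ + W- = 36 should equal n(n+1)/2 = 36.)
Step 4: Test statistic W = min(W+, W-) = 5.
Step 5: Ties in |d|, so use the tie-corrected normal approximation.
        E[W] = n(n+1)/4 = 8*9/4 = 18.
        Tie groups: |d|=2 (t=2), |d|=4 (t=3); sum(t^3 - t) = 30.
        Var[W] = n(n+1)(2n+1)/24 - sum(t^3-t)/48 = 1224/24 - 30/48 = 50.375.
        z = (W - E[W]) / sqrt(Var[W]) = (5 - 18) / 7.0975 = -1.8316.
        Two-sided p = 2*Phi(z) = 0.067008.
Step 6: alpha = 0.05. fail to reject H0.

W+ = 31, W- = 5, W = min = 5, p = 0.067008, fail to reject H0.


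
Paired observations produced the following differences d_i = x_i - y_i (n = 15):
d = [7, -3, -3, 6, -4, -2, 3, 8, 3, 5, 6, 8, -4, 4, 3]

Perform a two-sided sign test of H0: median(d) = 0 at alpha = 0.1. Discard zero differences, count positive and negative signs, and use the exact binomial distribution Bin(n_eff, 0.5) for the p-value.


Step 1: Discard zero differences. Original n = 15; n_eff = number of nonzero differences = 15.
Nonzero differences (with sign): +7, -3, -3, +6, -4, -2, +3, +8, +3, +5, +6, +8, -4, +4, +3
Step 2: Count signs: positive = 10, negative = 5.
Step 3: Under H0: P(positive) = 0.5, so the number of positives S ~ Bin(15, 0.5).
Step 4: Two-sided exact p-value = sum of Bin(15,0.5) probabilities at or below the observed probability = 0.301758.
Step 5: alpha = 0.1. fail to reject H0.

n_eff = 15, pos = 10, neg = 5, p = 0.301758, fail to reject H0.


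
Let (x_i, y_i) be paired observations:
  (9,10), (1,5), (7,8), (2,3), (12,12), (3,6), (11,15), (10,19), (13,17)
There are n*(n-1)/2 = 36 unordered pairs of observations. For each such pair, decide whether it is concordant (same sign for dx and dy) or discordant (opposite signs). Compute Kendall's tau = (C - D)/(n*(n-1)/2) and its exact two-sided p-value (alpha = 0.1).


Step 1: Enumerate the 36 unordered pairs (i,j) with i<j and classify each by sign(x_j-x_i) * sign(y_j-y_i).
  (1,2):dx=-8,dy=-5->C; (1,3):dx=-2,dy=-2->C; (1,4):dx=-7,dy=-7->C; (1,5):dx=+3,dy=+2->C
  (1,6):dx=-6,dy=-4->C; (1,7):dx=+2,dy=+5->C; (1,8):dx=+1,dy=+9->C; (1,9):dx=+4,dy=+7->C
  (2,3):dx=+6,dy=+3->C; (2,4):dx=+1,dy=-2->D; (2,5):dx=+11,dy=+7->C; (2,6):dx=+2,dy=+1->C
  (2,7):dx=+10,dy=+10->C; (2,8):dx=+9,dy=+14->C; (2,9):dx=+12,dy=+12->C; (3,4):dx=-5,dy=-5->C
  (3,5):dx=+5,dy=+4->C; (3,6):dx=-4,dy=-2->C; (3,7):dx=+4,dy=+7->C; (3,8):dx=+3,dy=+11->C
  (3,9):dx=+6,dy=+9->C; (4,5):dx=+10,dy=+9->C; (4,6):dx=+1,dy=+3->C; (4,7):dx=+9,dy=+12->C
  (4,8):dx=+8,dy=+16->C; (4,9):dx=+11,dy=+14->C; (5,6):dx=-9,dy=-6->C; (5,7):dx=-1,dy=+3->D
  (5,8):dx=-2,dy=+7->D; (5,9):dx=+1,dy=+5->C; (6,7):dx=+8,dy=+9->C; (6,8):dx=+7,dy=+13->C
  (6,9):dx=+10,dy=+11->C; (7,8):dx=-1,dy=+4->D; (7,9):dx=+2,dy=+2->C; (8,9):dx=+3,dy=-2->D
Step 2: C = 31, D = 5, total pairs = 36.
Step 3: tau = (C - D)/(n(n-1)/2) = (31 - 5)/36 = 0.722222.
Step 4: Exact two-sided p-value (enumerate n! = 362880 permutations of y under H0): p = 0.005886.
Step 5: alpha = 0.1. reject H0.

tau_b = 0.7222 (C=31, D=5), p = 0.005886, reject H0.


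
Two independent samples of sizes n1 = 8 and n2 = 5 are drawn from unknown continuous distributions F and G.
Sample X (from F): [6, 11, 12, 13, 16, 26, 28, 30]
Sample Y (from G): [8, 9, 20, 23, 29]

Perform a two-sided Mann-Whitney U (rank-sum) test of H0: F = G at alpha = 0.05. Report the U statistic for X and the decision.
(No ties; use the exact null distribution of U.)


Step 1: Combine and sort all 13 observations; assign midranks.
sorted (value, group): (6,X), (8,Y), (9,Y), (11,X), (12,X), (13,X), (16,X), (20,Y), (23,Y), (26,X), (28,X), (29,Y), (30,X)
ranks: 6->1, 8->2, 9->3, 11->4, 12->5, 13->6, 16->7, 20->8, 23->9, 26->10, 28->11, 29->12, 30->13
Step 2: Rank sum for X: R1 = 1 + 4 + 5 + 6 + 7 + 10 + 11 + 13 = 57.
Step 3: U_X = R1 - n1(n1+1)/2 = 57 - 8*9/2 = 57 - 36 = 21.
       U_Y = n1*n2 - U_X = 40 - 21 = 19.
Step 4: No ties, so the exact null distribution of U (based on enumerating the C(13,8) = 1287 equally likely rank assignments) gives the two-sided p-value.
Step 5: p-value = 0.943279; compare to alpha = 0.05. fail to reject H0.

U_X = 21, p = 0.943279, fail to reject H0 at alpha = 0.05.


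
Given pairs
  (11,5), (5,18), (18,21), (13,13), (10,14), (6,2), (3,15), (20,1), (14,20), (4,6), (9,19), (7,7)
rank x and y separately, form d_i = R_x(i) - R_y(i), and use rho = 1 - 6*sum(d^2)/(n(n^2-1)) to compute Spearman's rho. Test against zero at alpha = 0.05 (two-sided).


Step 1: Rank x and y separately (midranks; no ties here).
rank(x): 11->8, 5->3, 18->11, 13->9, 10->7, 6->4, 3->1, 20->12, 14->10, 4->2, 9->6, 7->5
rank(y): 5->3, 18->9, 21->12, 13->6, 14->7, 2->2, 15->8, 1->1, 20->11, 6->4, 19->10, 7->5
Step 2: d_i = R_x(i) - R_y(i); compute d_i^2.
  (8-3)^2=25, (3-9)^2=36, (11-12)^2=1, (9-6)^2=9, (7-7)^2=0, (4-2)^2=4, (1-8)^2=49, (12-1)^2=121, (10-11)^2=1, (2-4)^2=4, (6-10)^2=16, (5-5)^2=0
sum(d^2) = 266.
Step 3: rho = 1 - 6*266 / (12*(12^2 - 1)) = 1 - 1596/1716 = 0.069930.
Step 4: Under H0, t = rho * sqrt((n-2)/(1-rho^2)) = 0.2217 ~ t(10).
Step 5: Two-sided p-value from the t-distribution with 10 df = 0.829024.
Step 6: alpha = 0.05. fail to reject H0.

rho = 0.0699, p = 0.829024, fail to reject H0 at alpha = 0.05.


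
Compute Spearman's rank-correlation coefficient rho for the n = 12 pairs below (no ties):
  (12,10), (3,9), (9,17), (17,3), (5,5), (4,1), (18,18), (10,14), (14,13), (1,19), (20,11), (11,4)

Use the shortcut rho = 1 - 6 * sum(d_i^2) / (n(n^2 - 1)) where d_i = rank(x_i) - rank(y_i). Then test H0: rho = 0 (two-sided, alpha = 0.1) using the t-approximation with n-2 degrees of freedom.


Step 1: Rank x and y separately (midranks; no ties here).
rank(x): 12->8, 3->2, 9->5, 17->10, 5->4, 4->3, 18->11, 10->6, 14->9, 1->1, 20->12, 11->7
rank(y): 10->6, 9->5, 17->10, 3->2, 5->4, 1->1, 18->11, 14->9, 13->8, 19->12, 11->7, 4->3
Step 2: d_i = R_x(i) - R_y(i); compute d_i^2.
  (8-6)^2=4, (2-5)^2=9, (5-10)^2=25, (10-2)^2=64, (4-4)^2=0, (3-1)^2=4, (11-11)^2=0, (6-9)^2=9, (9-8)^2=1, (1-12)^2=121, (12-7)^2=25, (7-3)^2=16
sum(d^2) = 278.
Step 3: rho = 1 - 6*278 / (12*(12^2 - 1)) = 1 - 1668/1716 = 0.027972.
Step 4: Under H0, t = rho * sqrt((n-2)/(1-rho^2)) = 0.0885 ~ t(10).
Step 5: Two-sided p-value from the t-distribution with 10 df = 0.931234.
Step 6: alpha = 0.1. fail to reject H0.

rho = 0.0280, p = 0.931234, fail to reject H0 at alpha = 0.1.


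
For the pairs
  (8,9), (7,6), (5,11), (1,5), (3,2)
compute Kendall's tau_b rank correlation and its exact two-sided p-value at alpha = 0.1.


Step 1: Enumerate the 10 unordered pairs (i,j) with i<j and classify each by sign(x_j-x_i) * sign(y_j-y_i).
  (1,2):dx=-1,dy=-3->C; (1,3):dx=-3,dy=+2->D; (1,4):dx=-7,dy=-4->C; (1,5):dx=-5,dy=-7->C
  (2,3):dx=-2,dy=+5->D; (2,4):dx=-6,dy=-1->C; (2,5):dx=-4,dy=-4->C; (3,4):dx=-4,dy=-6->C
  (3,5):dx=-2,dy=-9->C; (4,5):dx=+2,dy=-3->D
Step 2: C = 7, D = 3, total pairs = 10.
Step 3: tau = (C - D)/(n(n-1)/2) = (7 - 3)/10 = 0.400000.
Step 4: Exact two-sided p-value (enumerate n! = 120 permutations of y under H0): p = 0.483333.
Step 5: alpha = 0.1. fail to reject H0.

tau_b = 0.4000 (C=7, D=3), p = 0.483333, fail to reject H0.


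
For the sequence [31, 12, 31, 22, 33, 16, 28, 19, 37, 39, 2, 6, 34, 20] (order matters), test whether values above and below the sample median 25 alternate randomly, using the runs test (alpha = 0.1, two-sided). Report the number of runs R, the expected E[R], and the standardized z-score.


Step 1: Compute median = 25; label A = above, B = below.
Labels in order: ABABABABAABBAB  (n_A = 7, n_B = 7)
Step 2: Count runs R = 12.
Step 3: Under H0 (random ordering), E[R] = 2*n_A*n_B/(n_A+n_B) + 1 = 2*7*7/14 + 1 = 8.0000.
        Var[R] = 2*n_A*n_B*(2*n_A*n_B - n_A - n_B) / ((n_A+n_B)^2 * (n_A+n_B-1)) = 8232/2548 = 3.2308.
        SD[R] = 1.7974.
Step 4: Continuity-corrected z = (R - 0.5 - E[R]) / SD[R] = (12 - 0.5 - 8.0000) / 1.7974 = 1.9472.
Step 5: Two-sided p-value via normal approximation = 2*(1 - Phi(|z|)) = 0.051508.
Step 6: alpha = 0.1. reject H0.

R = 12, z = 1.9472, p = 0.051508, reject H0.


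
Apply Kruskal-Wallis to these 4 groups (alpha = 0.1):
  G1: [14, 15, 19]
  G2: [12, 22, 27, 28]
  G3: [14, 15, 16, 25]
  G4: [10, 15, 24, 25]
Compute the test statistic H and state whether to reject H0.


Step 1: Combine all N = 15 observations and assign midranks.
sorted (value, group, rank): (10,G4,1), (12,G2,2), (14,G1,3.5), (14,G3,3.5), (15,G1,6), (15,G3,6), (15,G4,6), (16,G3,8), (19,G1,9), (22,G2,10), (24,G4,11), (25,G3,12.5), (25,G4,12.5), (27,G2,14), (28,G2,15)
Step 2: Sum ranks within each group.
R_1 = 18.5 (n_1 = 3)
R_2 = 41 (n_2 = 4)
R_3 = 30 (n_3 = 4)
R_4 = 30.5 (n_4 = 4)
Step 3: H = 12/(N(N+1)) * sum(R_i^2/n_i) - 3(N+1)
     = 12/(15*16) * (18.5^2/3 + 41^2/4 + 30^2/4 + 30.5^2/4) - 3*16
     = 0.050000 * 991.896 - 48
     = 1.594792.
Step 4: Ties present; correction factor C = 1 - 36/(15^3 - 15) = 0.989286. Corrected H = 1.594792 / 0.989286 = 1.612064.
Step 5: Under H0, H ~ chi^2(3); p-value = 0.656658.
Step 6: alpha = 0.1. fail to reject H0.

H = 1.6121, df = 3, p = 0.656658, fail to reject H0.
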